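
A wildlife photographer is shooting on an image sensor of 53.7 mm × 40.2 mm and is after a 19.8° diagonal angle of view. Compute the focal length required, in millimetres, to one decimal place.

Sensor diagonal = √(53.7² + 40.2²) = √4499.7300 ≈ 67.0800 mm.
From α = 2·arctan(d/2f) we get f = d / (2·tan(α/2)).
With d = 67.0800 mm and α/2 = 9.9°, tan(α/2) ≈ 0.17453, so f ≈ 67.0800 / 0.34906 ≈ 192.1756 mm.

192.2 mm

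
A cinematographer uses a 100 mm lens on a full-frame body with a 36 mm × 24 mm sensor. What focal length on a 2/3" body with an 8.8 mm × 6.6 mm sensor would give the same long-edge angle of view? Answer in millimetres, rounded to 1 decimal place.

24.4 mm

Equal angle of view means equal width/f ratio, so f₂ = f₁ · (width₂/width₁) = 100 × 8.8/36.
f₂ = 100 × 0.24444 ≈ 24.444 mm.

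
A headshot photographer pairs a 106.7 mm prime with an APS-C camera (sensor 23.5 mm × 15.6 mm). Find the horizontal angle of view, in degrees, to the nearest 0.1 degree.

12.6°

Angle of view α = 2·arctan(w/2f) with w = 23.5 mm and f = 106.7 mm.
w/2f = 0.11012; arctan(0.11012) ≈ 6.2842°, so α ≈ 12.5684°.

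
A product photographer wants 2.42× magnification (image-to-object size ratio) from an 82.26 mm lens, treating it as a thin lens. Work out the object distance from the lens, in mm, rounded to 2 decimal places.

116.25 mm

With m = dᵢ/dₒ and 1/f = 1/dₒ + 1/dᵢ, substituting dᵢ = m·dₒ gives 1/f = (1 + 1/m)/dₒ, hence dₒ = f·(1 + 1/m).
dₒ = 82.26 × (1 + 1/2.42) = 82.26 × 1.41322 ≈ 116.252 mm.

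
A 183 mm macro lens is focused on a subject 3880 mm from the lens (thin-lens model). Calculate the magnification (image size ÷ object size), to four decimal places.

Thin lens: 1/f = 1/dₒ + 1/dᵢ → 1/dᵢ = 1/183 − 1/3880 = 0.0052067 mm⁻¹, so dᵢ ≈ 192.0584 mm.
Magnification m = dᵢ/dₒ = 192.0584/3880 ≈ 0.04950.

0.0495×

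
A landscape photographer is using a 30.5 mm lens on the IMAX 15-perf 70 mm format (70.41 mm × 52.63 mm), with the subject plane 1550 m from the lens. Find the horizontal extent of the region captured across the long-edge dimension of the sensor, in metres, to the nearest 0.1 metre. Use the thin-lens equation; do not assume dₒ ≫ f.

dₒ: 1550 m = 1.55e+06 mm.
Similar triangles through the lens centre give W/dₒ = w/dᵢ; with 1/f = 1/dₒ + 1/dᵢ this gives W = w·(dₒ − f)/f.
W = 70.41 mm × (1.55e+06 − 30.5) / 30.5 = 70.41 × 50818.6721 ≈ 3578142.705 mm = 3578.14 m.

3578.1 m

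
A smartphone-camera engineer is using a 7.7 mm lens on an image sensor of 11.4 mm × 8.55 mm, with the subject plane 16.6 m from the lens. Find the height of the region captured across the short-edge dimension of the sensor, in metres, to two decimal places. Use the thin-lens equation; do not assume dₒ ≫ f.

18.42 m

dₒ: 16.6 m = 16600 mm.
Similar triangles through the lens centre give W/dₒ = h/dᵢ; with 1/f = 1/dₒ + 1/dᵢ this gives W = h·(dₒ − f)/f.
W = 8.55 mm × (16600 − 7.7) / 7.7 = 8.55 × 2154.8442 ≈ 18423.918 mm = 18.4239 m.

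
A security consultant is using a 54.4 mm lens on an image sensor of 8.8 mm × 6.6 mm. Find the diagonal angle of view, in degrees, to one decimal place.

Sensor diagonal = √(8.8² + 6.6²) = √121.0000 ≈ 11.0000 mm.
Angle of view α = 2·arctan(d/2f) with d = 11.0000 mm and f = 54.4 mm.
d/2f = 0.10110; arctan(0.10110) ≈ 5.7732°, so α ≈ 11.5463°.

11.5°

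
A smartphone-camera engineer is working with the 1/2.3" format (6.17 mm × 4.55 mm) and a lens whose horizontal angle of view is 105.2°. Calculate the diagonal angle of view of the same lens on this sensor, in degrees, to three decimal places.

From the horizontal AOV: f = 6.17 / (2·tan(52.6°)) = 6.17 / 2.61589 ≈ 2.3587 mm.
Sensor diagonal = √(6.17² + 4.55²) = √58.7714 ≈ 7.6663 mm.
Diagonal AOV = 2·arctan(7.6663 / (2 × 2.3587)) = 2·arctan(1.62513) ≈ 116.7890°.

116.789°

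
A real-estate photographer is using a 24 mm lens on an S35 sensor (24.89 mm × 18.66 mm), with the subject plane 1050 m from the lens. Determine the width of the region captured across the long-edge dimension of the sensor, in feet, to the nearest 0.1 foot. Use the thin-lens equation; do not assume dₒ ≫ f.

dₒ: 1050 m = 1.05e+06 mm.
Similar triangles through the lens centre give W/dₒ = w/dᵢ; with 1/f = 1/dₒ + 1/dᵢ this gives W = w·(dₒ − f)/f.
W = 24.89 mm × (1.05e+06 − 24) / 24 = 24.89 × 43749.0000 ≈ 1088912.610 mm = 1088912.610/304.8 ft = 3572.55 ft.

3572.5 ft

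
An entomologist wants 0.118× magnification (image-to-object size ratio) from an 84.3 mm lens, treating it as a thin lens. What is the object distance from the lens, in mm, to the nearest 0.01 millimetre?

798.71 mm

With m = dᵢ/dₒ and 1/f = 1/dₒ + 1/dᵢ, substituting dᵢ = m·dₒ gives 1/f = (1 + 1/m)/dₒ, hence dₒ = f·(1 + 1/m).
dₒ = 84.3 × (1 + 1/0.118) = 84.3 × 9.47458 ≈ 798.707 mm.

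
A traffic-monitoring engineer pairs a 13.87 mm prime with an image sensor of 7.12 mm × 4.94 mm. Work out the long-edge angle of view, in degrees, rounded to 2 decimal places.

Angle of view α = 2·arctan(w/2f) with w = 7.12 mm and f = 13.87 mm.
w/2f = 0.25667; arctan(0.25667) ≈ 14.3953°, so α ≈ 28.7906°.

28.79°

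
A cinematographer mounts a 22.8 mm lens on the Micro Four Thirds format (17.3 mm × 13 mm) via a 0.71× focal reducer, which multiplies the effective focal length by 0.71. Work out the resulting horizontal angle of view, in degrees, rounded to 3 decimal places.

56.235°

Effective focal length f = 22.8 × 0.71 = 16.188 mm.
α = 2·arctan(17.3 / (2 × 16.188)) = 2·arctan(0.53435) ≈ 56.2353°.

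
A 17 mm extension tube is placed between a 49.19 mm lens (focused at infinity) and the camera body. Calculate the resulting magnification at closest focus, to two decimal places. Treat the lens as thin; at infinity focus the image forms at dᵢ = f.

0.35×

The tube moves the image plane from f to f + e, so dᵢ = 49.19 + 17 = 66.19 mm. Focus is achieved when 1/f = 1/dₒ + 1/dᵢ, giving dₒ = 1/(1/f − 1/(f+e)).
Magnification m = dᵢ/dₒ = (f+e)·(1/f − 1/(f+e)) = e/f = 17/49.19 ≈ 0.3456.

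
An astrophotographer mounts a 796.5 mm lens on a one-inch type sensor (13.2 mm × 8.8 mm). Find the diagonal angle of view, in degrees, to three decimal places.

Sensor diagonal = √(13.2² + 8.8²) = √251.6800 ≈ 15.8644 mm.
Angle of view α = 2·arctan(d/2f) with d = 15.8644 mm and f = 796.5 mm.
d/2f = 0.00996; arctan(0.00996) ≈ 0.5706°, so α ≈ 1.1412°.

1.141°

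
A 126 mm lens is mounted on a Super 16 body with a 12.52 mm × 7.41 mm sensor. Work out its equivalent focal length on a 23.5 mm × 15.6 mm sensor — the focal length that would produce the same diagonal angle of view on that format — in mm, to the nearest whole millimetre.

Sensor diagonal = √(12.52² + 7.41²) = √211.6585 ≈ 14.5485 mm.
Sensor diagonal = √(23.5² + 15.6²) = √795.6100 ≈ 28.2066 mm.
Equal angle of view means equal diagonal/f ratio, so f₂ = f₁ · (diagonal₂/diagonal₁) = 126 × 28.2066/14.5485.
f₂ = 126 × 1.93880 ≈ 244.288 mm.

244 mm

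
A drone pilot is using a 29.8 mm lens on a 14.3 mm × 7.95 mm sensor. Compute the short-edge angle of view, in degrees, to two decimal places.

15.20°

Angle of view α = 2·arctan(h/2f) with h = 7.95 mm and f = 29.8 mm.
h/2f = 0.13339; arctan(0.13339) ≈ 7.5978°, so α ≈ 15.1956°.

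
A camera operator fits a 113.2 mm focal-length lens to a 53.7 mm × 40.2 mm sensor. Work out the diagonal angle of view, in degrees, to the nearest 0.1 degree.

33.0°

Sensor diagonal = √(53.7² + 40.2²) = √4499.7300 ≈ 67.0800 mm.
Angle of view α = 2·arctan(d/2f) with d = 67.0800 mm and f = 113.2 mm.
d/2f = 0.29629; arctan(0.29629) ≈ 16.5040°, so α ≈ 33.0080°.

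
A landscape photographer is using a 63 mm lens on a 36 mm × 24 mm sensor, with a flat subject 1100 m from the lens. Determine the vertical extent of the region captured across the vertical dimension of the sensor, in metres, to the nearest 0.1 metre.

419.0 m

dₒ: 1100 m = 1.1e+06 mm.
Similar triangles through the lens centre give W/dₒ = h/dᵢ; with 1/f = 1/dₒ + 1/dᵢ this gives W = h·(dₒ − f)/f.
W = 24 mm × (1.1e+06 − 63) / 63 = 24 × 17459.3175 ≈ 419023.619 mm = 419.024 m.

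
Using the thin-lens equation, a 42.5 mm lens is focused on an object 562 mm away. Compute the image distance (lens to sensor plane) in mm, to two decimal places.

45.98 mm

1/dᵢ = 1/f − 1/dₒ = 1/42.5 − 1/562 = 0.0217501 mm⁻¹.
dᵢ = 1/0.0217501 ≈ 45.9769 mm.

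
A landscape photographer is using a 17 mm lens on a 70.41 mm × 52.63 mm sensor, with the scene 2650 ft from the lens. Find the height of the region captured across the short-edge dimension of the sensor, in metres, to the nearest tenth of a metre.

dₒ: 2650 ft × 304.8 mm/ft = 807719.97 mm.
Similar triangles through the lens centre give W/dₒ = h/dᵢ; with 1/f = 1/dₒ + 1/dᵢ this gives W = h·(dₒ − f)/f.
W = 52.63 mm × (807720 − 17) / 17 = 52.63 × 47511.9397 ≈ 2500553.384 mm = 2500.55 m.

2500.6 m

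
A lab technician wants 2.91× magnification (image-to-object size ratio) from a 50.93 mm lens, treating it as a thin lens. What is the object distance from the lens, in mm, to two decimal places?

68.43 mm

With m = dᵢ/dₒ and 1/f = 1/dₒ + 1/dᵢ, substituting dᵢ = m·dₒ gives 1/f = (1 + 1/m)/dₒ, hence dₒ = f·(1 + 1/m).
dₒ = 50.93 × (1 + 1/2.91) = 50.93 × 1.34364 ≈ 68.432 mm.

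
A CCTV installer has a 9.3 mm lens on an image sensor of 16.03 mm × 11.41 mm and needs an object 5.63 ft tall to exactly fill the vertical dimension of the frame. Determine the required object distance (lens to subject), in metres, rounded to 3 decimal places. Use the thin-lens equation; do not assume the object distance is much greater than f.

W: 5.63 ft × 304.8 mm/ft = 1716.02 mm.
Magnification m = h/W = dᵢ/dₒ; combined with 1/f = 1/dₒ + 1/dᵢ this gives dₒ = f·(1 + W/h).
dₒ = 9.3 mm × (1 + 1716.02/11.41) = 9.3 × 151.3965 ≈ 1407.987 mm = 1.40799 m.

1.408 m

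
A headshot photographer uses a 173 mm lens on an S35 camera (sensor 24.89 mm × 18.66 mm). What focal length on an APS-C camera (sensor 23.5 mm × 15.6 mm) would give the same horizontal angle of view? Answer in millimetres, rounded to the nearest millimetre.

Equal angle of view means equal width/f ratio, so f₂ = f₁ · (width₂/width₁) = 173 × 23.5/24.89.
f₂ = 173 × 0.94415 ≈ 163.339 mm.

163 mm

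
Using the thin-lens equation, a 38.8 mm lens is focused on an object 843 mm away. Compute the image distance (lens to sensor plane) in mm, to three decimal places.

40.672 mm

1/dᵢ = 1/f − 1/dₒ = 1/38.8 − 1/843 = 0.0245870 mm⁻¹.
dᵢ = 1/0.0245870 ≈ 40.6720 mm.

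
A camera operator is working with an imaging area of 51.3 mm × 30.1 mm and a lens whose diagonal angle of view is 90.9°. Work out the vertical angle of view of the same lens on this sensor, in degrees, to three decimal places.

Sensor diagonal = √(51.3² + 30.1²) = √3537.7000 ≈ 59.4786 mm.
From the diagonal AOV: f = 59.4786 / (2·tan(45.45°)) = 59.4786 / 2.03167 ≈ 29.2758 mm.
Vertical AOV = 2·arctan(30.1 / (2 × 29.2758)) = 2·arctan(0.51408) ≈ 54.4133°.

54.413°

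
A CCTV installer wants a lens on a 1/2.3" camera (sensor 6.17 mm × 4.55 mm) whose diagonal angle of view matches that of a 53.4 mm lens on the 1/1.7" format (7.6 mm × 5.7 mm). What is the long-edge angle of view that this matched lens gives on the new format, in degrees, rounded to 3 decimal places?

Sensor diagonal = √(7.6² + 5.7²) = √90.2500 ≈ 9.5000 mm.
Sensor diagonal = √(6.17² + 4.55²) = √58.7714 ≈ 7.6663 mm.
Equal diagonal AOV ⇒ f₂ = f₁ · 7.6663/9.5000 = 53.4 × 0.80697 ≈ 43.0924 mm.
Long-edge AOV on the new format = 2·arctan(6.17 / (2 × 43.0924)) = 2·arctan(0.07159) ≈ 8.1897°.

8.190°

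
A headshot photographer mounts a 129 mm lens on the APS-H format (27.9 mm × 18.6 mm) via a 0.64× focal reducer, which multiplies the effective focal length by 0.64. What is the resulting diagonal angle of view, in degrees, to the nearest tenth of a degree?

Effective focal length f = 129 × 0.64 = 82.56 mm.
Sensor diagonal = √(27.9² + 18.6²) = √1124.3700 ≈ 33.5316 mm.
α = 2·arctan(33.532 / (2 × 82.56)) = 2·arctan(0.20307) ≈ 22.9584°.

23.0°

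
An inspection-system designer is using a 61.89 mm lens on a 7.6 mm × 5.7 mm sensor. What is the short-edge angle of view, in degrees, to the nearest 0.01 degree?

Angle of view α = 2·arctan(h/2f) with h = 5.7 mm and f = 61.89 mm.
h/2f = 0.04605; arctan(0.04605) ≈ 2.6366°, so α ≈ 5.2732°.

5.27°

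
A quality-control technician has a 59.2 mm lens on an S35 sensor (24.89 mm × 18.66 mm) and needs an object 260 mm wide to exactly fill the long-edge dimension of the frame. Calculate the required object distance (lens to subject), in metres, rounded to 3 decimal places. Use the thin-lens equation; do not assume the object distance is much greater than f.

0.678 m

Magnification m = w/W = dᵢ/dₒ; combined with 1/f = 1/dₒ + 1/dᵢ this gives dₒ = f·(1 + W/w).
dₒ = 59.2 mm × (1 + 260/24.89) = 59.2 × 11.4460 ≈ 677.601 mm = 0.677601 m.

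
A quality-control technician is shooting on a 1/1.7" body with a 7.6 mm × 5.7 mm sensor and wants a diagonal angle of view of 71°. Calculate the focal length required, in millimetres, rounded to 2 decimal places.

Sensor diagonal = √(7.6² + 5.7²) = √90.2500 ≈ 9.5000 mm.
From α = 2·arctan(d/2f) we get f = d / (2·tan(α/2)).
With d = 9.5000 mm and α/2 = 35.5°, tan(α/2) ≈ 0.71329, so f ≈ 9.5000 / 1.42659 ≈ 6.6593 mm.

6.66 mm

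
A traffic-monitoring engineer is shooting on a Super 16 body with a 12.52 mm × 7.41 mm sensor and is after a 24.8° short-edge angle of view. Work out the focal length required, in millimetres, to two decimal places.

From α = 2·arctan(h/2f) we get f = h / (2·tan(α/2)).
With h = 7.41 mm and α/2 = 12.4°, tan(α/2) ≈ 0.21986, so f ≈ 7.41 / 0.43973 ≈ 16.8513 mm.

16.85 mm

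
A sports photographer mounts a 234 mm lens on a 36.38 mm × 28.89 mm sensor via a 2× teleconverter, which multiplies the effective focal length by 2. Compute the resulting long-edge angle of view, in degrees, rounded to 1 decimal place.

Effective focal length f = 234 × 2 = 468 mm.
α = 2·arctan(36.38 / (2 × 468)) = 2·arctan(0.03887) ≈ 4.4516°.

4.5°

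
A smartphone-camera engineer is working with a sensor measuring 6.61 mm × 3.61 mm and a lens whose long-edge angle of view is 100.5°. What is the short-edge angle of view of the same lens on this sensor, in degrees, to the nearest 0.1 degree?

66.6°

From the long-edge AOV: f = 6.61 / (2·tan(50.25°)) = 6.61 / 2.40474 ≈ 2.7487 mm.
Short-edge AOV = 2·arctan(3.61 / (2 × 2.7487)) = 2·arctan(0.65666) ≈ 66.5830°.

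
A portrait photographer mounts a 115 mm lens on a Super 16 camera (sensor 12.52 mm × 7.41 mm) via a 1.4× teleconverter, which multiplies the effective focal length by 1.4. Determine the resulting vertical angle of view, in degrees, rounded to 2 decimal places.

2.64°

Effective focal length f = 115 × 1.4 = 161 mm.
α = 2·arctan(7.41 / (2 × 161)) = 2·arctan(0.02301) ≈ 2.6366°.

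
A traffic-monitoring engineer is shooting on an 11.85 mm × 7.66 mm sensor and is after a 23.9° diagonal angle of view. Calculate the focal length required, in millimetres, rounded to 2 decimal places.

Sensor diagonal = √(11.85² + 7.66²) = √199.0981 ≈ 14.1102 mm.
From α = 2·arctan(d/2f) we get f = d / (2·tan(α/2)).
With d = 14.1102 mm and α/2 = 11.95°, tan(α/2) ≈ 0.21164, so f ≈ 14.1102 / 0.42329 ≈ 33.3347 mm.

33.33 mm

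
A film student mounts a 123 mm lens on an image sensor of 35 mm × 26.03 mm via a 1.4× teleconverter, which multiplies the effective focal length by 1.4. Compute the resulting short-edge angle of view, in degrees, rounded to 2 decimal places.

8.64°

Effective focal length f = 123 × 1.4 = 172.2 mm.
α = 2·arctan(26.03 / (2 × 172.2)) = 2·arctan(0.07558) ≈ 8.6445°.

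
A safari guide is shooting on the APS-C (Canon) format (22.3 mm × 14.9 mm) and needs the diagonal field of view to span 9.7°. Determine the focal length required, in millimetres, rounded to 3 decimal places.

158.040 mm

Sensor diagonal = √(22.3² + 14.9²) = √719.3000 ≈ 26.8198 mm.
From α = 2·arctan(d/2f) we get f = d / (2·tan(α/2)).
With d = 26.8198 mm and α/2 = 4.85°, tan(α/2) ≈ 0.08485, so f ≈ 26.8198 / 0.16970 ≈ 158.0400 mm.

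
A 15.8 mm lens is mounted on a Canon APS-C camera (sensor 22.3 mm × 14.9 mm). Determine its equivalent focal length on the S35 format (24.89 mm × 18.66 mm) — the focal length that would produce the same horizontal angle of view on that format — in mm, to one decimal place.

17.6 mm

Equal angle of view means equal width/f ratio, so f₂ = f₁ · (width₂/width₁) = 15.8 × 24.89/22.3.
f₂ = 15.8 × 1.11614 ≈ 17.635 mm.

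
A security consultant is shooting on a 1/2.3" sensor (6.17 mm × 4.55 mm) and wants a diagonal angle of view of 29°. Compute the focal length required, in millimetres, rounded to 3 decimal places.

Sensor diagonal = √(6.17² + 4.55²) = √58.7714 ≈ 7.6663 mm.
From α = 2·arctan(d/2f) we get f = d / (2·tan(α/2)).
With d = 7.6663 mm and α/2 = 14.5°, tan(α/2) ≈ 0.25862, so f ≈ 7.6663 / 0.51724 ≈ 14.8216 mm.

14.822 mm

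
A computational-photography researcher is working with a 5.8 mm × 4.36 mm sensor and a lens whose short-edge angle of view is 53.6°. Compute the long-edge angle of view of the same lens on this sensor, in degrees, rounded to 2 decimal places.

67.80°

From the short-edge AOV: f = 4.36 / (2·tan(26.8°)) = 4.36 / 1.01027 ≈ 4.3157 mm.
Long-edge AOV = 2·arctan(5.8 / (2 × 4.3157)) = 2·arctan(0.67197) ≈ 67.7999°.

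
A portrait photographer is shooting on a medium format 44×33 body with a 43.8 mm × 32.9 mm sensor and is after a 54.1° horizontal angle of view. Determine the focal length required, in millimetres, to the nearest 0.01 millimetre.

42.89 mm

From α = 2·arctan(w/2f) we get f = w / (2·tan(α/2)).
With w = 43.8 mm and α/2 = 27.05°, tan(α/2) ≈ 0.51063, so f ≈ 43.8 / 1.02125 ≈ 42.8886 mm.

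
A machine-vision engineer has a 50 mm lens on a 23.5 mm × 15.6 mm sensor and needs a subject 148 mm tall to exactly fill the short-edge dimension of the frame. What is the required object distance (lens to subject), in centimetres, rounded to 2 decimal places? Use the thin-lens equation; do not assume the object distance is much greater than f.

Magnification m = h/W = dᵢ/dₒ; combined with 1/f = 1/dₒ + 1/dᵢ this gives dₒ = f·(1 + W/h).
dₒ = 50 mm × (1 + 148/15.6) = 50 × 10.4872 ≈ 524.359 mm = 52.4359 cm.

52.44 cm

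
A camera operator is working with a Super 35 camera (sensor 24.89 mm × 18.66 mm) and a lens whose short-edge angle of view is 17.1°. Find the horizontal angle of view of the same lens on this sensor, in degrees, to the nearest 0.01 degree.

22.68°

From the short-edge AOV: f = 18.66 / (2·tan(8.55°)) = 18.66 / 0.30069 ≈ 62.0580 mm.
Horizontal AOV = 2·arctan(24.89 / (2 × 62.0580)) = 2·arctan(0.20054) ≈ 22.6792°.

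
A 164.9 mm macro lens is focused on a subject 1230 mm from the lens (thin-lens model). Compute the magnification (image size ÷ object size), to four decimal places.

Thin lens: 1/f = 1/dₒ + 1/dᵢ → 1/dᵢ = 1/164.9 − 1/1230 = 0.0052513 mm⁻¹, so dᵢ ≈ 190.4300 mm.
Magnification m = dᵢ/dₒ = 190.4300/1230 ≈ 0.15482.

0.1548×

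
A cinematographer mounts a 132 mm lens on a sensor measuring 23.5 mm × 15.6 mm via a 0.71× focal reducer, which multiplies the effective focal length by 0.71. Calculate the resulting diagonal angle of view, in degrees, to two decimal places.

Effective focal length f = 132 × 0.71 = 93.72 mm.
Sensor diagonal = √(23.5² + 15.6²) = √795.6100 ≈ 28.2066 mm.
α = 2·arctan(28.207 / (2 × 93.72)) = 2·arctan(0.15048) ≈ 17.1157°.

17.12°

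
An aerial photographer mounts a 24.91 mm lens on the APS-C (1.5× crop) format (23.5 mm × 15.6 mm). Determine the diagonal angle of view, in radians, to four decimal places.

1.0303 rad

Sensor diagonal = √(23.5² + 15.6²) = √795.6100 ≈ 28.2066 mm.
Angle of view α = 2·arctan(d/2f) with d = 28.2066 mm and f = 24.91 mm.
d/2f = 0.56617; arctan(0.56617) ≈ 0.5152 rad, so α ≈ 1.0303 rad.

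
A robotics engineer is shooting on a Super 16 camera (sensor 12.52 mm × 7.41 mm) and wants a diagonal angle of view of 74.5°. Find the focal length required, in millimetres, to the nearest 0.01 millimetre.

Sensor diagonal = √(12.52² + 7.41²) = √211.6585 ≈ 14.5485 mm.
From α = 2·arctan(d/2f) we get f = d / (2·tan(α/2)).
With d = 14.5485 mm and α/2 = 37.25°, tan(α/2) ≈ 0.76042, so f ≈ 14.5485 / 1.52084 ≈ 9.5661 mm.

9.57 mm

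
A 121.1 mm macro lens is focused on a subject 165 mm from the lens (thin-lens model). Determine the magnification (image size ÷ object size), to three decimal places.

Thin lens: 1/f = 1/dₒ + 1/dᵢ → 1/dᵢ = 1/121.1 − 1/165 = 0.0021970 mm⁻¹, so dᵢ ≈ 455.1595 mm.
Magnification m = dᵢ/dₒ = 455.1595/165 ≈ 2.75854.

2.759×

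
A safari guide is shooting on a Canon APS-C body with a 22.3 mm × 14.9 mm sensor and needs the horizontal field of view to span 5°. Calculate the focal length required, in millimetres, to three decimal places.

From α = 2·arctan(w/2f) we get f = w / (2·tan(α/2)).
With w = 22.3 mm and α/2 = 2.5°, tan(α/2) ≈ 0.04366, so f ≈ 22.3 / 0.08732 ≈ 255.3770 mm.

255.377 mm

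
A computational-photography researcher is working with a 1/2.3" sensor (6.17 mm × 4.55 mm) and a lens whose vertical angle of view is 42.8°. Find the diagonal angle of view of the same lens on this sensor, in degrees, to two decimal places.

66.87°

From the vertical AOV: f = 4.55 / (2·tan(21.4°)) = 4.55 / 0.78379 ≈ 5.8051 mm.
Sensor diagonal = √(6.17² + 4.55²) = √58.7714 ≈ 7.6663 mm.
Diagonal AOV = 2·arctan(7.6663 / (2 × 5.8051)) = 2·arctan(0.66030) ≈ 66.8737°.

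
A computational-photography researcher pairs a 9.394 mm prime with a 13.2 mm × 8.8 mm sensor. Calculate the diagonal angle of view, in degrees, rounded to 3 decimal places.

80.355°

Sensor diagonal = √(13.2² + 8.8²) = √251.6800 ≈ 15.8644 mm.
Angle of view α = 2·arctan(d/2f) with d = 15.8644 mm and f = 9.394 mm.
d/2f = 0.84439; arctan(0.84439) ≈ 40.1775°, so α ≈ 80.3549°.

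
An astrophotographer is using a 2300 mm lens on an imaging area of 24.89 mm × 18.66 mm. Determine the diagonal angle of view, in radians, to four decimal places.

0.0135 rad

Sensor diagonal = √(24.89² + 18.66²) = √967.7077 ≈ 31.1080 mm.
Angle of view α = 2·arctan(d/2f) with d = 31.1080 mm and f = 2300 mm.
d/2f = 0.00676; arctan(0.00676) ≈ 0.0068 rad, so α ≈ 0.0135 rad.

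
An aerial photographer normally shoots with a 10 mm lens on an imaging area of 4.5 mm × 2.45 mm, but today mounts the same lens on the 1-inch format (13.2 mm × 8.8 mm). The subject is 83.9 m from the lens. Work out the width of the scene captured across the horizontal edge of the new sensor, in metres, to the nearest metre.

111 m

The focal length stays 10 mm; the relevant sensor dimension is now w = 13.2 mm. Object distance dₒ = 83.9 m = 83900 mm.
Thin-lens field width W = w·(dₒ − f)/f = 13.2 × (83900 − 10)/10 ≈ 110734.800 mm = 110.735 m.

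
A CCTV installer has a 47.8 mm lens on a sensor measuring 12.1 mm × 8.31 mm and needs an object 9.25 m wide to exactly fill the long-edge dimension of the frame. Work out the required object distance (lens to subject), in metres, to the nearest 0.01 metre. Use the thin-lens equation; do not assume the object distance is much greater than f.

W: 9.25 m = 9250 mm.
Magnification m = w/W = dᵢ/dₒ; combined with 1/f = 1/dₒ + 1/dᵢ this gives dₒ = f·(1 + W/w).
dₒ = 47.8 mm × (1 + 9250/12.1) = 47.8 × 765.4628 ≈ 36589.122 mm = 36.5891 m.

36.59 m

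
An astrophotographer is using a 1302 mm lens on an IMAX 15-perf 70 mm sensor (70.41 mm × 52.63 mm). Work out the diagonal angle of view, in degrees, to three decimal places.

3.867°

Sensor diagonal = √(70.41² + 52.63²) = √7727.4850 ≈ 87.9061 mm.
Angle of view α = 2·arctan(d/2f) with d = 87.9061 mm and f = 1302 mm.
d/2f = 0.03376; arctan(0.03376) ≈ 1.9335°, so α ≈ 3.8669°.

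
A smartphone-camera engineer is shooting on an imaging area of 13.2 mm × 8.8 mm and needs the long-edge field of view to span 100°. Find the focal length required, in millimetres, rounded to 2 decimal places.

5.54 mm

From α = 2·arctan(w/2f) we get f = w / (2·tan(α/2)).
With w = 13.2 mm and α/2 = 50°, tan(α/2) ≈ 1.19175, so f ≈ 13.2 / 2.38351 ≈ 5.5381 mm.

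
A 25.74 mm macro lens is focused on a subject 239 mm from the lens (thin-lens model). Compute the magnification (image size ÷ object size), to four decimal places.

0.1207×

Thin lens: 1/f = 1/dₒ + 1/dᵢ → 1/dᵢ = 1/25.74 − 1/239 = 0.0346659 mm⁻¹, so dᵢ ≈ 28.8468 mm.
Magnification m = dᵢ/dₒ = 28.8468/239 ≈ 0.12070.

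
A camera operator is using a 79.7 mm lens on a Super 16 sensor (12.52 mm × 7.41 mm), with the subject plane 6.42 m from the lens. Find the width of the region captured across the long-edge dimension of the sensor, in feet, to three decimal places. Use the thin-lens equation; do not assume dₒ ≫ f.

dₒ: 6.42 m = 6420 mm.
Similar triangles through the lens centre give W/dₒ = w/dᵢ; with 1/f = 1/dₒ + 1/dᵢ this gives W = w·(dₒ − f)/f.
W = 12.52 mm × (6420 − 79.7) / 79.7 = 12.52 × 79.5521 ≈ 995.992 mm = 995.992/304.8 ft = 3.26769 ft.

3.268 ft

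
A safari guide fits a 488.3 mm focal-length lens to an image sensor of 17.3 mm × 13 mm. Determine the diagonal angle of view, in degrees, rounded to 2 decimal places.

Sensor diagonal = √(17.3² + 13²) = √468.2900 ≈ 21.6400 mm.
Angle of view α = 2·arctan(d/2f) with d = 21.6400 mm and f = 488.3 mm.
d/2f = 0.02216; arctan(0.02216) ≈ 1.2694°, so α ≈ 2.5388°.

2.54°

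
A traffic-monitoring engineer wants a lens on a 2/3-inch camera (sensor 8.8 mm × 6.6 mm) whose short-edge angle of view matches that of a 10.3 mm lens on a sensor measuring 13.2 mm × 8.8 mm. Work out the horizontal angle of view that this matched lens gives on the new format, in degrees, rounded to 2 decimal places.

59.33°

Equal short-edge AOV ⇒ f₂ = f₁ · 6.6/8.8 = 10.3 × 0.75000 ≈ 7.7250 mm.
Horizontal AOV on the new format = 2·arctan(8.8 / (2 × 7.7250)) = 2·arctan(0.56958) ≈ 59.3299°.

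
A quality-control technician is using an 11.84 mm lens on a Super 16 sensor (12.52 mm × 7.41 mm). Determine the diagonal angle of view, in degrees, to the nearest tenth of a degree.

63.1°

Sensor diagonal = √(12.52² + 7.41²) = √211.6585 ≈ 14.5485 mm.
Angle of view α = 2·arctan(d/2f) with d = 14.5485 mm and f = 11.84 mm.
d/2f = 0.61438; arctan(0.61438) ≈ 31.5657°, so α ≈ 63.1314°.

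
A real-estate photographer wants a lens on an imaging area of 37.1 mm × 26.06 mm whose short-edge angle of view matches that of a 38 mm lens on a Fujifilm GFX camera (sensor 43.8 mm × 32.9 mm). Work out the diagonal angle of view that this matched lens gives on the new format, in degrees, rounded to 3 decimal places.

Equal short-edge AOV ⇒ f₂ = f₁ · 26.06/32.9 = 38 × 0.79210 ≈ 30.0997 mm.
Sensor diagonal = √(37.1² + 26.06²) = √2055.5336 ≈ 45.3380 mm.
Diagonal AOV on the new format = 2·arctan(45.3380 / (2 × 30.0997)) = 2·arctan(0.75313) ≈ 73.9690°.

73.969°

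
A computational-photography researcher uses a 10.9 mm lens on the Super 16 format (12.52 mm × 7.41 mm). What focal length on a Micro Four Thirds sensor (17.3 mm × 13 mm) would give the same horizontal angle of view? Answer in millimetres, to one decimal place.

Equal angle of view means equal width/f ratio, so f₂ = f₁ · (width₂/width₁) = 10.9 × 17.3/12.52.
f₂ = 10.9 × 1.38179 ≈ 15.062 mm.

15.1 mm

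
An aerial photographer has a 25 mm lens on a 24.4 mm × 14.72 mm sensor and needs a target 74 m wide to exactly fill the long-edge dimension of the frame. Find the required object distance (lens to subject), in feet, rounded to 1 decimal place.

248.8 ft

W: 74 m = 74000 mm.
Magnification m = w/W = dᵢ/dₒ; combined with 1/f = 1/dₒ + 1/dᵢ this gives dₒ = f·(1 + W/w).
dₒ = 25 mm × (1 + 74000/24.4) = 25 × 3033.7869 ≈ 75844.672 mm = 75844.672/304.8 ft = 248.834 ft.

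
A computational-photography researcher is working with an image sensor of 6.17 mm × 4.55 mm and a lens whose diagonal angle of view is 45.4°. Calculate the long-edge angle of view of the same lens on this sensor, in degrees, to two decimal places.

37.21°

Sensor diagonal = √(6.17² + 4.55²) = √58.7714 ≈ 7.6663 mm.
From the diagonal AOV: f = 7.6663 / (2·tan(22.7°)) = 7.6663 / 0.83662 ≈ 9.1634 mm.
Long-edge AOV = 2·arctan(6.17 / (2 × 9.1634)) = 2·arctan(0.33667) ≈ 37.2133°.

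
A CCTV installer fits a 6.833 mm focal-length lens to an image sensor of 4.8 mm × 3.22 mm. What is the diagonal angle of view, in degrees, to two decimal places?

45.85°

Sensor diagonal = √(4.8² + 3.22²) = √33.4084 ≈ 5.7800 mm.
Angle of view α = 2·arctan(d/2f) with d = 5.7800 mm and f = 6.833 mm.
d/2f = 0.42295; arctan(0.42295) ≈ 22.9258°, so α ≈ 45.8516°.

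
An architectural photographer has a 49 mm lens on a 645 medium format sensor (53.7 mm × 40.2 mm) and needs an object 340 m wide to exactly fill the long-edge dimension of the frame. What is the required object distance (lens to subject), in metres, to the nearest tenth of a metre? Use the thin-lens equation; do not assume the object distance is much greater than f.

310.3 m

W: 340 m = 340000 mm.
Magnification m = w/W = dᵢ/dₒ; combined with 1/f = 1/dₒ + 1/dᵢ this gives dₒ = f·(1 + W/w).
dₒ = 49 mm × (1 + 340000/53.7) = 49 × 6332.4711 ≈ 310291.086 mm = 310.291 m.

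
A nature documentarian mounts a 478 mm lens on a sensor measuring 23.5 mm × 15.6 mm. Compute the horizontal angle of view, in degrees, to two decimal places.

2.82°

Angle of view α = 2·arctan(w/2f) with w = 23.5 mm and f = 478 mm.
w/2f = 0.02458; arctan(0.02458) ≈ 1.4081°, so α ≈ 2.8163°.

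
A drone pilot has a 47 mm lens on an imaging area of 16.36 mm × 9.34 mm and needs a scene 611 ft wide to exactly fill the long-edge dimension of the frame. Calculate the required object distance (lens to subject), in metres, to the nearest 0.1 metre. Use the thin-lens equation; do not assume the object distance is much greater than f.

535.1 m

W: 611 ft × 304.8 mm/ft = 186232.79 mm.
Magnification m = w/W = dᵢ/dₒ; combined with 1/f = 1/dₒ + 1/dᵢ this gives dₒ = f·(1 + W/w).
dₒ = 47 mm × (1 + 186233/16.36) = 47 × 11384.4226 ≈ 535067.863 mm = 535.068 m.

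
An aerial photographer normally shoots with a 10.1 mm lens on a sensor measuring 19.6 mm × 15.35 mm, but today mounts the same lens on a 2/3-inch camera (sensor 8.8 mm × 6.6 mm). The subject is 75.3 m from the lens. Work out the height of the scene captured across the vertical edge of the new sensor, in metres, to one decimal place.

49.2 m

The focal length stays 10.1 mm; the relevant sensor dimension is now h = 6.6 mm. Object distance dₒ = 75.3 m = 75300 mm.
Thin-lens field height W = h·(dₒ − f)/f = 6.6 × (75300 − 10.1)/10.1 ≈ 49199.341 mm = 49.1993 m.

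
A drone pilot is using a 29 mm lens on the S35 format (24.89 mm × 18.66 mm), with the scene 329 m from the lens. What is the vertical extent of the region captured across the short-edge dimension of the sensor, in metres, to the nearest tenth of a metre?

211.7 m

dₒ: 329 m = 329000 mm.
Similar triangles through the lens centre give W/dₒ = h/dᵢ; with 1/f = 1/dₒ + 1/dᵢ this gives W = h·(dₒ − f)/f.
W = 18.66 mm × (329000 − 29) / 29 = 18.66 × 11343.8276 ≈ 211675.823 mm = 211.676 m.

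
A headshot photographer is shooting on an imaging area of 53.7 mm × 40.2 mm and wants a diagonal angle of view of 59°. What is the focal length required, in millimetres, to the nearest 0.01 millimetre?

Sensor diagonal = √(53.7² + 40.2²) = √4499.7300 ≈ 67.0800 mm.
From α = 2·arctan(d/2f) we get f = d / (2·tan(α/2)).
With d = 67.0800 mm and α/2 = 29.5°, tan(α/2) ≈ 0.56577, so f ≈ 67.0800 / 1.13155 ≈ 59.2818 mm.

59.28 mm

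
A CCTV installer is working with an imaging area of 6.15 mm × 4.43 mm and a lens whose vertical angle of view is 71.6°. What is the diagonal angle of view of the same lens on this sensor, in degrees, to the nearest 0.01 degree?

From the vertical AOV: f = 4.43 / (2·tan(35.8°)) = 4.43 / 1.44245 ≈ 3.0712 mm.
Sensor diagonal = √(6.15² + 4.43²) = √57.4474 ≈ 7.5794 mm.
Diagonal AOV = 2·arctan(7.5794 / (2 × 3.0712)) = 2·arctan(1.23396) ≈ 101.9574°.

101.96°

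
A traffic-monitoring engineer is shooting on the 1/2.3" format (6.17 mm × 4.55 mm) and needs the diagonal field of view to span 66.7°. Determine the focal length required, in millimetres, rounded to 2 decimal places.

5.82 mm

Sensor diagonal = √(6.17² + 4.55²) = √58.7714 ≈ 7.6663 mm.
From α = 2·arctan(d/2f) we get f = d / (2·tan(α/2)).
With d = 7.6663 mm and α/2 = 33.35°, tan(α/2) ≈ 0.65813, so f ≈ 7.6663 / 1.31625 ≈ 5.8243 mm.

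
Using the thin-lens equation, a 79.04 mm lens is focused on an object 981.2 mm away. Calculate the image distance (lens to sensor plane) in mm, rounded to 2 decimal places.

1/dᵢ = 1/f − 1/dₒ = 1/79.04 − 1/981.2 = 0.0116327 mm⁻¹.
dᵢ = 1/0.0116327 ≈ 85.9648 mm.

85.96 mm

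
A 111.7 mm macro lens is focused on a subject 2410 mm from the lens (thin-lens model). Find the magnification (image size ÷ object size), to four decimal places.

0.0486×

Thin lens: 1/f = 1/dₒ + 1/dᵢ → 1/dᵢ = 1/111.7 − 1/2410 = 0.0085376 mm⁻¹, so dᵢ ≈ 117.1287 mm.
Magnification m = dᵢ/dₒ = 117.1287/2410 ≈ 0.04860.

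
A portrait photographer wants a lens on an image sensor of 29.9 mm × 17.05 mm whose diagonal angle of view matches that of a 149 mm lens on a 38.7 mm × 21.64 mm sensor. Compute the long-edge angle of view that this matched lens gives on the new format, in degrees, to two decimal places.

Sensor diagonal = √(38.7² + 21.64²) = √1965.9796 ≈ 44.3394 mm.
Sensor diagonal = √(29.9² + 17.05²) = √1184.7125 ≈ 34.4197 mm.
Equal diagonal AOV ⇒ f₂ = f₁ · 34.4197/44.3394 = 149 × 0.77628 ≈ 115.6653 mm.
Long-edge AOV on the new format = 2·arctan(29.9 / (2 × 115.6653)) = 2·arctan(0.12925) ≈ 14.7295°.

14.73°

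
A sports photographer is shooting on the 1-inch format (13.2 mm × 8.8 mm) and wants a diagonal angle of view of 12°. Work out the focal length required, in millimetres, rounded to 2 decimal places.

Sensor diagonal = √(13.2² + 8.8²) = √251.6800 ≈ 15.8644 mm.
From α = 2·arctan(d/2f) we get f = d / (2·tan(α/2)).
With d = 15.8644 mm and α/2 = 6°, tan(α/2) ≈ 0.10510, so f ≈ 15.8644 / 0.21021 ≈ 75.4700 mm.

75.47 mm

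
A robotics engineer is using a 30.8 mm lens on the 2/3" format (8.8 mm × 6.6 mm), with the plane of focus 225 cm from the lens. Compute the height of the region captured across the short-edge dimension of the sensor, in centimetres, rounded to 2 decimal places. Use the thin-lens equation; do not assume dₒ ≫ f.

dₒ: 225 cm = 2250 mm.
Similar triangles through the lens centre give W/dₒ = h/dᵢ; with 1/f = 1/dₒ + 1/dᵢ this gives W = h·(dₒ − f)/f.
W = 6.6 mm × (2250 − 30.8) / 30.8 = 6.6 × 72.0519 ≈ 475.543 mm = 47.5543 cm.

47.55 cm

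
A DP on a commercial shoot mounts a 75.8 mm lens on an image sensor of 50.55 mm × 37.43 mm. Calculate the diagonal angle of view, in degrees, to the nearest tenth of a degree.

Sensor diagonal = √(50.55² + 37.43²) = √3956.3074 ≈ 62.8992 mm.
Angle of view α = 2·arctan(d/2f) with d = 62.8992 mm and f = 75.8 mm.
d/2f = 0.41490; arctan(0.41490) ≈ 22.5337°, so α ≈ 45.0673°.

45.1°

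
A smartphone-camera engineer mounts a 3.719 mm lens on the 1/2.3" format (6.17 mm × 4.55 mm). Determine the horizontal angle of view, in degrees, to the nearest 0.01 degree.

79.35°

Angle of view α = 2·arctan(w/2f) with w = 6.17 mm and f = 3.719 mm.
w/2f = 0.82952; arctan(0.82952) ≈ 39.6765°, so α ≈ 79.3530°.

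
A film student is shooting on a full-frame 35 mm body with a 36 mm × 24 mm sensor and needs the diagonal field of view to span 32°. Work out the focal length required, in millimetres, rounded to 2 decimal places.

Sensor diagonal = √(36² + 24²) = √1872.0000 ≈ 43.2666 mm.
From α = 2·arctan(d/2f) we get f = d / (2·tan(α/2)).
With d = 43.2666 mm and α/2 = 16°, tan(α/2) ≈ 0.28675, so f ≈ 43.2666 / 0.57349 ≈ 75.4443 mm.

75.44 mm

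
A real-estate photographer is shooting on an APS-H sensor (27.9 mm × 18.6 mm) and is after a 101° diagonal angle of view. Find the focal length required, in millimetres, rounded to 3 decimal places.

Sensor diagonal = √(27.9² + 18.6²) = √1124.3700 ≈ 33.5316 mm.
From α = 2·arctan(d/2f) we get f = d / (2·tan(α/2)).
With d = 33.5316 mm and α/2 = 50.5°, tan(α/2) ≈ 1.21310, so f ≈ 33.5316 / 2.42619 ≈ 13.8207 mm.

13.821 mm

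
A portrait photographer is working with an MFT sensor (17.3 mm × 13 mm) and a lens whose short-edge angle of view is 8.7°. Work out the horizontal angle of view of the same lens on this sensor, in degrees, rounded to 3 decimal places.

From the short-edge AOV: f = 13 / (2·tan(4.35°)) = 13 / 0.15214 ≈ 85.4498 mm.
Horizontal AOV = 2·arctan(17.3 / (2 × 85.4498)) = 2·arctan(0.10123) ≈ 11.5606°.

11.561°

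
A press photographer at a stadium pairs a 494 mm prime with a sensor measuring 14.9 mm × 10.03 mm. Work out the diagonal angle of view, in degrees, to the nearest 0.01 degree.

2.08°

Sensor diagonal = √(14.9² + 10.03²) = √322.6109 ≈ 17.9614 mm.
Angle of view α = 2·arctan(d/2f) with d = 17.9614 mm and f = 494 mm.
d/2f = 0.01818; arctan(0.01818) ≈ 1.0415°, so α ≈ 2.0830°.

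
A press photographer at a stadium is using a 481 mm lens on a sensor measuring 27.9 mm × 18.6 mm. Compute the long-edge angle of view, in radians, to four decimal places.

0.0580 rad

Angle of view α = 2·arctan(w/2f) with w = 27.9 mm and f = 481 mm.
w/2f = 0.02900; arctan(0.02900) ≈ 0.0290 rad, so α ≈ 0.0580 rad.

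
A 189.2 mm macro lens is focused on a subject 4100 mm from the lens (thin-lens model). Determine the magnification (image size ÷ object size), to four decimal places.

0.0484×

Thin lens: 1/f = 1/dₒ + 1/dᵢ → 1/dᵢ = 1/189.2 − 1/4100 = 0.0050415 mm⁻¹, so dᵢ ≈ 198.3533 mm.
Magnification m = dᵢ/dₒ = 198.3533/4100 ≈ 0.04838.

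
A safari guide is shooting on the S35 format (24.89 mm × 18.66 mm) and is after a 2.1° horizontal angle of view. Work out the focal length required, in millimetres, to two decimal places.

679.02 mm

From α = 2·arctan(w/2f) we get f = w / (2·tan(α/2)).
With w = 24.89 mm and α/2 = 1.05°, tan(α/2) ≈ 0.01833, so f ≈ 24.89 / 0.03666 ≈ 679.0154 mm.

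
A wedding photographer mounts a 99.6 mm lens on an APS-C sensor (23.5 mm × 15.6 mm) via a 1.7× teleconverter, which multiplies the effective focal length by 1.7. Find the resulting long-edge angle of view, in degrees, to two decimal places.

Effective focal length f = 99.6 × 1.7 = 169.32 mm.
α = 2·arctan(23.5 / (2 × 169.32)) = 2·arctan(0.06940) ≈ 7.9394°.

7.94°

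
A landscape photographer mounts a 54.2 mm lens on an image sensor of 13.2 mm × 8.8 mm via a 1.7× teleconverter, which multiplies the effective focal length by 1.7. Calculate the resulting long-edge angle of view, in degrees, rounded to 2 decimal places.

Effective focal length f = 54.2 × 1.7 = 92.14 mm.
α = 2·arctan(13.2 / (2 × 92.14)) = 2·arctan(0.07163) ≈ 8.1942°.

8.19°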